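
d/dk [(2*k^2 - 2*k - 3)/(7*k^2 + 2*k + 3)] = 18*k*(k + 3)/(49*k^4 + 28*k^3 + 46*k^2 + 12*k + 9)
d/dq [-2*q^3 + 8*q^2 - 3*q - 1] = -6*q^2 + 16*q - 3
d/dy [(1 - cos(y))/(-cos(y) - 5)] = -6*sin(y)/(cos(y) + 5)^2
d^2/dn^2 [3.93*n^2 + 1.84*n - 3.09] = 7.86000000000000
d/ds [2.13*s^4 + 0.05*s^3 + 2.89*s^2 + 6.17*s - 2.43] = 8.52*s^3 + 0.15*s^2 + 5.78*s + 6.17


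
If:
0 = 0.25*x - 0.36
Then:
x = 1.44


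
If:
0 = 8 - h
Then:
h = 8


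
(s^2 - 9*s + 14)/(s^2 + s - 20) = (s^2 - 9*s + 14)/(s^2 + s - 20)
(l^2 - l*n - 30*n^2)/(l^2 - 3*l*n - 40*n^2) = (l - 6*n)/(l - 8*n)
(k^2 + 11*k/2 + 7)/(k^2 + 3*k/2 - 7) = (k + 2)/(k - 2)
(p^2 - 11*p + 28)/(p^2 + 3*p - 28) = (p - 7)/(p + 7)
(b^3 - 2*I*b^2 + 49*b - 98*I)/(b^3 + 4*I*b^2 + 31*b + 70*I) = (b^2 - 9*I*b - 14)/(b^2 - 3*I*b + 10)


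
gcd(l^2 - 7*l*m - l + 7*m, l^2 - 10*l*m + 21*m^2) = l - 7*m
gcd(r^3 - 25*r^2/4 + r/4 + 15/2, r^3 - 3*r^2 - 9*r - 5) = r + 1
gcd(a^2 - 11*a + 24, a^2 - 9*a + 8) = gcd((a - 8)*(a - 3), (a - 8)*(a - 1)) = a - 8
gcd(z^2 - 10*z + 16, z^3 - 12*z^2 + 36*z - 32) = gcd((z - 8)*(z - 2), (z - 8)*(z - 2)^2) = z^2 - 10*z + 16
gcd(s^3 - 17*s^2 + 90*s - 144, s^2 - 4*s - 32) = s - 8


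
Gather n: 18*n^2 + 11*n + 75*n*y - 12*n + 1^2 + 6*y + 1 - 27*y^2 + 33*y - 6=18*n^2 + n*(75*y - 1) - 27*y^2 + 39*y - 4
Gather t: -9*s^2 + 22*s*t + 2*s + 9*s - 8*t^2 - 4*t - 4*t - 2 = -9*s^2 + 11*s - 8*t^2 + t*(22*s - 8) - 2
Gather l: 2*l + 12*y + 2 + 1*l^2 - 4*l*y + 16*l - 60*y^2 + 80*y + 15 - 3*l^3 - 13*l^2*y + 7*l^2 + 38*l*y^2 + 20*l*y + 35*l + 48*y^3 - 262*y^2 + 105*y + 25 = -3*l^3 + l^2*(8 - 13*y) + l*(38*y^2 + 16*y + 53) + 48*y^3 - 322*y^2 + 197*y + 42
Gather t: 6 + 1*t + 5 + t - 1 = 2*t + 10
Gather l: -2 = -2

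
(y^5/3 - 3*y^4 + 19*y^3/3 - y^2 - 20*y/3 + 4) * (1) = y^5/3 - 3*y^4 + 19*y^3/3 - y^2 - 20*y/3 + 4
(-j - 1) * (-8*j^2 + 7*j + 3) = 8*j^3 + j^2 - 10*j - 3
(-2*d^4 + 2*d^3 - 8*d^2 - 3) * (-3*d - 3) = 6*d^5 + 18*d^3 + 24*d^2 + 9*d + 9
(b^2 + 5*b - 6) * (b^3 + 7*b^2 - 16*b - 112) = b^5 + 12*b^4 + 13*b^3 - 234*b^2 - 464*b + 672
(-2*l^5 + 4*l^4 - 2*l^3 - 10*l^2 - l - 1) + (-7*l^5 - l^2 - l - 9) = -9*l^5 + 4*l^4 - 2*l^3 - 11*l^2 - 2*l - 10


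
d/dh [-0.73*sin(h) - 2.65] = -0.73*cos(h)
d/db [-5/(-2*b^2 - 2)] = -5*b/(b^2 + 1)^2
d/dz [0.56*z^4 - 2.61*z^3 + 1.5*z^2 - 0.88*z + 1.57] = 2.24*z^3 - 7.83*z^2 + 3.0*z - 0.88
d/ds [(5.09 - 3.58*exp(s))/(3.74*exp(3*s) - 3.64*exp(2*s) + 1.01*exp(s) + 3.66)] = (26.7784*exp(3*s) - 70.141*exp(2*s) + 37.0552*exp(s) - 18.2437)*exp(s)/(13.9876*exp(6*s) - 27.2272*exp(5*s) + 20.8044*exp(4*s) + 20.024*exp(3*s) - 25.6247*exp(2*s) + 7.3932*exp(s) + 13.3956)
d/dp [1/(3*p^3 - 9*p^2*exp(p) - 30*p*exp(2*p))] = (p^2*exp(p) - p^2 + 20*p*exp(2*p)/3 + 2*p*exp(p) + 10*exp(2*p)/3)/(p^2*(-p^2 + 3*p*exp(p) + 10*exp(2*p))^2)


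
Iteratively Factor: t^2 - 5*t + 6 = (t - 2)*(t - 3)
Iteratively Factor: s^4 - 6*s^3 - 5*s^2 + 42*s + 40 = (s + 1)*(s^3 - 7*s^2 + 2*s + 40) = (s - 4)*(s + 1)*(s^2 - 3*s - 10) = (s - 5)*(s - 4)*(s + 1)*(s + 2)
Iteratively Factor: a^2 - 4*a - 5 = (a - 5)*(a + 1)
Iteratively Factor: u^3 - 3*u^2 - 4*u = (u)*(u^2 - 3*u - 4) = u*(u - 4)*(u + 1)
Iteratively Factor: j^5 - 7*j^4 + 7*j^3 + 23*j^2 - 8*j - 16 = (j + 1)*(j^4 - 8*j^3 + 15*j^2 + 8*j - 16) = (j - 1)*(j + 1)*(j^3 - 7*j^2 + 8*j + 16) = (j - 4)*(j - 1)*(j + 1)*(j^2 - 3*j - 4) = (j - 4)*(j - 1)*(j + 1)^2*(j - 4)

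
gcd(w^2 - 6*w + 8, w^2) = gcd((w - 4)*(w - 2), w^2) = 1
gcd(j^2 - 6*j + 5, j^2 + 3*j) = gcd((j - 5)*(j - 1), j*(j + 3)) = 1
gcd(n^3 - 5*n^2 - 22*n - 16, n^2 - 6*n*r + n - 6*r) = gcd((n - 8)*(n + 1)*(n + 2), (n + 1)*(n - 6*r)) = n + 1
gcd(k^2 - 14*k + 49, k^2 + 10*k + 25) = 1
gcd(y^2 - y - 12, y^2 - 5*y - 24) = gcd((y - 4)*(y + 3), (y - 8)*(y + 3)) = y + 3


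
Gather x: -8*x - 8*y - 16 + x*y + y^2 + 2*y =x*(y - 8) + y^2 - 6*y - 16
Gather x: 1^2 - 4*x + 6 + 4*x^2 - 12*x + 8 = 4*x^2 - 16*x + 15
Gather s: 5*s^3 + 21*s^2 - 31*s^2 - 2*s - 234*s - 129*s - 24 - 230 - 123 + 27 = 5*s^3 - 10*s^2 - 365*s - 350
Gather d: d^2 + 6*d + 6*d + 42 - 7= d^2 + 12*d + 35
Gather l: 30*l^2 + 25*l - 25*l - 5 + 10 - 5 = 30*l^2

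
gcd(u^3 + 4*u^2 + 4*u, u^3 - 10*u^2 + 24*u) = u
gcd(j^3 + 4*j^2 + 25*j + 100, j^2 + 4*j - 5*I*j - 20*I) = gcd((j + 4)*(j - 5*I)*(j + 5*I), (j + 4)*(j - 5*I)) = j^2 + j*(4 - 5*I) - 20*I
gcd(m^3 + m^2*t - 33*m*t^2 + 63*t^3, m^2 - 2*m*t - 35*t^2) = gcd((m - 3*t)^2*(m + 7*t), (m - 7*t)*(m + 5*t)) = 1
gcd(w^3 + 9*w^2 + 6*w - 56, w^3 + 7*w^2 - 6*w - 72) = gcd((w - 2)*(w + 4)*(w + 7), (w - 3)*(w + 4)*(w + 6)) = w + 4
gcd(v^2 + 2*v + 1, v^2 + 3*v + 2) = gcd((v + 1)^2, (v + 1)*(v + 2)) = v + 1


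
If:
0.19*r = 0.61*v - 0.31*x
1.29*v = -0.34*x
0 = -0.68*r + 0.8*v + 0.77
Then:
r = 1.29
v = 0.14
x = -0.52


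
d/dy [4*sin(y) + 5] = 4*cos(y)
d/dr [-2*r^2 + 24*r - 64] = 24 - 4*r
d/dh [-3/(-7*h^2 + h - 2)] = 3*(1 - 14*h)/(7*h^2 - h + 2)^2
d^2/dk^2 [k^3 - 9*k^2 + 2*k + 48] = 6*k - 18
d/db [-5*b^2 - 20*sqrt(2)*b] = -10*b - 20*sqrt(2)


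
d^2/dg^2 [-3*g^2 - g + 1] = -6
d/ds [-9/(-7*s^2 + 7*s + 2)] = 63*(1 - 2*s)/(-7*s^2 + 7*s + 2)^2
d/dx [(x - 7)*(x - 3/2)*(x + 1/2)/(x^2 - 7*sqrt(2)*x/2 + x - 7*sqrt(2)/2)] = (4*x^4 - 28*sqrt(2)*x^3 + 8*x^3 - 57*x^2 + 70*sqrt(2)*x^2 - 42*x + 224*sqrt(2)*x - 21 - 14*sqrt(2))/(2*(2*x^4 - 14*sqrt(2)*x^3 + 4*x^3 - 28*sqrt(2)*x^2 + 51*x^2 - 14*sqrt(2)*x + 98*x + 49))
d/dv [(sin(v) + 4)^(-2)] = -2*cos(v)/(sin(v) + 4)^3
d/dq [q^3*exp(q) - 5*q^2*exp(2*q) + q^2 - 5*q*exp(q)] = q^3*exp(q) - 10*q^2*exp(2*q) + 3*q^2*exp(q) - 10*q*exp(2*q) - 5*q*exp(q) + 2*q - 5*exp(q)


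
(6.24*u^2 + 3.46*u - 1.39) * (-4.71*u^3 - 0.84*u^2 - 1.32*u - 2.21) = -29.3904*u^5 - 21.5382*u^4 - 4.5963*u^3 - 17.19*u^2 - 5.8118*u + 3.0719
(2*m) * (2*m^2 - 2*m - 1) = 4*m^3 - 4*m^2 - 2*m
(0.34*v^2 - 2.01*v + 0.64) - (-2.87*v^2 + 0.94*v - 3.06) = 3.21*v^2 - 2.95*v + 3.7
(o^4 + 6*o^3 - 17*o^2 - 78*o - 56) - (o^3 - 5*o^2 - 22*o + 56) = o^4 + 5*o^3 - 12*o^2 - 56*o - 112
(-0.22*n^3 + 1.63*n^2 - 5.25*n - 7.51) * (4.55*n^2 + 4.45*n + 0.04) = -1.001*n^5 + 6.4375*n^4 - 16.6428*n^3 - 57.4678*n^2 - 33.6295*n - 0.3004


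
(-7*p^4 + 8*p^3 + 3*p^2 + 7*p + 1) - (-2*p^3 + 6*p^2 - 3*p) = -7*p^4 + 10*p^3 - 3*p^2 + 10*p + 1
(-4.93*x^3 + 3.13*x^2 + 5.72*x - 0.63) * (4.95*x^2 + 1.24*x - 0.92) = -24.4035*x^5 + 9.3803*x^4 + 36.7308*x^3 + 1.0947*x^2 - 6.0436*x + 0.5796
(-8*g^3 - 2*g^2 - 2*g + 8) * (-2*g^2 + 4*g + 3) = 16*g^5 - 28*g^4 - 28*g^3 - 30*g^2 + 26*g + 24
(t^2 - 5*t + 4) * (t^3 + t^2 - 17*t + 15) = t^5 - 4*t^4 - 18*t^3 + 104*t^2 - 143*t + 60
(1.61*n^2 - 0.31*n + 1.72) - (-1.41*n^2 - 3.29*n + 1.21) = 3.02*n^2 + 2.98*n + 0.51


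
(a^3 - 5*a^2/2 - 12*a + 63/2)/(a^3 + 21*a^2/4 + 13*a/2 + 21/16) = 8*(a^2 - 6*a + 9)/(8*a^2 + 14*a + 3)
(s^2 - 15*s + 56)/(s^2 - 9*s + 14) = (s - 8)/(s - 2)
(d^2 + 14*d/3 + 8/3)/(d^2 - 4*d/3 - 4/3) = (d + 4)/(d - 2)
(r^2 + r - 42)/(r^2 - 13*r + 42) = (r + 7)/(r - 7)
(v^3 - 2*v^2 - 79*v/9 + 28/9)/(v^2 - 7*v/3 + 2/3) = (3*v^2 - 5*v - 28)/(3*(v - 2))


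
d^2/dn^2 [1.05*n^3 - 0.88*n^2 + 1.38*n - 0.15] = 6.3*n - 1.76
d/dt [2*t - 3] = 2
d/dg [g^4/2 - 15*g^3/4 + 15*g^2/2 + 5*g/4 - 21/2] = 2*g^3 - 45*g^2/4 + 15*g + 5/4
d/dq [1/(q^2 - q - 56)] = (1 - 2*q)/(-q^2 + q + 56)^2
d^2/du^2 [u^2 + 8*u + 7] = 2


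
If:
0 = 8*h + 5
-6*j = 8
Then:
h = -5/8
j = -4/3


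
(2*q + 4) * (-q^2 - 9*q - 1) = -2*q^3 - 22*q^2 - 38*q - 4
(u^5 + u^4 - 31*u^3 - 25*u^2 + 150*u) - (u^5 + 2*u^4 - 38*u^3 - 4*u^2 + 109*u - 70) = -u^4 + 7*u^3 - 21*u^2 + 41*u + 70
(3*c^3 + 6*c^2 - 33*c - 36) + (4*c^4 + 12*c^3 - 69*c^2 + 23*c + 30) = 4*c^4 + 15*c^3 - 63*c^2 - 10*c - 6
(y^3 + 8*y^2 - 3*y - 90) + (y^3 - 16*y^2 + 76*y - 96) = 2*y^3 - 8*y^2 + 73*y - 186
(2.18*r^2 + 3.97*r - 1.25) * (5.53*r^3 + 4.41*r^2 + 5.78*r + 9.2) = 12.0554*r^5 + 31.5679*r^4 + 23.1956*r^3 + 37.4901*r^2 + 29.299*r - 11.5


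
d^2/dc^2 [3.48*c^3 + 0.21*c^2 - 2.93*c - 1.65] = 20.88*c + 0.42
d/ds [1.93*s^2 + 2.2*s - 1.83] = 3.86*s + 2.2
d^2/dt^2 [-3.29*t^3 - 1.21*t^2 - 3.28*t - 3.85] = -19.74*t - 2.42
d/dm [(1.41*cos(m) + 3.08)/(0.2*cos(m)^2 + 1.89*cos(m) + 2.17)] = (0.282*cos(m)^2 + 1.232*cos(m) + 2.7615)*sin(m)/(0.04*cos(m)^4 + 0.756*cos(m)^3 + 4.4401*cos(m)^2 + 8.2026*cos(m) + 4.7089)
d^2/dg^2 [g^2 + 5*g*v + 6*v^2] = 2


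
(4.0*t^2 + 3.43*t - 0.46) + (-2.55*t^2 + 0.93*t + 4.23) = 1.45*t^2 + 4.36*t + 3.77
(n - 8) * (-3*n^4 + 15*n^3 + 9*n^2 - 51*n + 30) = -3*n^5 + 39*n^4 - 111*n^3 - 123*n^2 + 438*n - 240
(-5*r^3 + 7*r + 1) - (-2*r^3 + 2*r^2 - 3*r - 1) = -3*r^3 - 2*r^2 + 10*r + 2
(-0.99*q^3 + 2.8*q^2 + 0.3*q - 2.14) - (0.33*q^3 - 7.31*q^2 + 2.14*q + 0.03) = -1.32*q^3 + 10.11*q^2 - 1.84*q - 2.17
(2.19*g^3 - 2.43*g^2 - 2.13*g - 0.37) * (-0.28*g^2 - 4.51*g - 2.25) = -0.6132*g^5 - 9.1965*g^4 + 6.6282*g^3 + 15.1774*g^2 + 6.4612*g + 0.8325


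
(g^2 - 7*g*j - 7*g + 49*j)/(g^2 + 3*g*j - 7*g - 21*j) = (g - 7*j)/(g + 3*j)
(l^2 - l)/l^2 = (l - 1)/l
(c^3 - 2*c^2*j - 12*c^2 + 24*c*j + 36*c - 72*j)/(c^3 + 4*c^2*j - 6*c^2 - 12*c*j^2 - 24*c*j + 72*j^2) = (c - 6)/(c + 6*j)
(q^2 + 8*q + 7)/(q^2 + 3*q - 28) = (q + 1)/(q - 4)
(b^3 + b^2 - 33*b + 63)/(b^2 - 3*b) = b + 4 - 21/b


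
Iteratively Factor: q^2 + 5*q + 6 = (q + 2)*(q + 3)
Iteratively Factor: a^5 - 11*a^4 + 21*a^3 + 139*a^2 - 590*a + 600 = (a - 5)*(a^4 - 6*a^3 - 9*a^2 + 94*a - 120) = (a - 5)*(a - 3)*(a^3 - 3*a^2 - 18*a + 40) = (a - 5)^2*(a - 3)*(a^2 + 2*a - 8) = (a - 5)^2*(a - 3)*(a + 4)*(a - 2)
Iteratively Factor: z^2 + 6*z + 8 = (z + 4)*(z + 2)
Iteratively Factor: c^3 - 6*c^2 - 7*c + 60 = (c + 3)*(c^2 - 9*c + 20) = (c - 5)*(c + 3)*(c - 4)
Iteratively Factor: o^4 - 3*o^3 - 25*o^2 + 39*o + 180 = (o - 4)*(o^3 + o^2 - 21*o - 45) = (o - 4)*(o + 3)*(o^2 - 2*o - 15) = (o - 5)*(o - 4)*(o + 3)*(o + 3)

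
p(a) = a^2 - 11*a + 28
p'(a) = 2*a - 11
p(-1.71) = 49.73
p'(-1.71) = -14.42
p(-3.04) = 70.68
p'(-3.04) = -17.08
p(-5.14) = 110.96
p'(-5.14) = -21.28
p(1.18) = 16.41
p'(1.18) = -8.64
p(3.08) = 3.61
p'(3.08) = -4.84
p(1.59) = 13.04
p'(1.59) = -7.82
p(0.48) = 22.95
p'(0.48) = -10.04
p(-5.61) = 121.18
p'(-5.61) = -22.22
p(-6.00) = 130.00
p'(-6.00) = -23.00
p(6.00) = -2.00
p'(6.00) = 1.00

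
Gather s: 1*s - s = 0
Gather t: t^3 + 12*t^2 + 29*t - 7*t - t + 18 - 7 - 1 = t^3 + 12*t^2 + 21*t + 10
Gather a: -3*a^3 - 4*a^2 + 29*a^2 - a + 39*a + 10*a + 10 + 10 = -3*a^3 + 25*a^2 + 48*a + 20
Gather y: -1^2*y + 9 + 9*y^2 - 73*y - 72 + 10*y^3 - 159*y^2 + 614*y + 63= 10*y^3 - 150*y^2 + 540*y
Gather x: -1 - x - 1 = -x - 2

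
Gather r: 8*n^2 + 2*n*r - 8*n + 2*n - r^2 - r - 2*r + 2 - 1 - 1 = 8*n^2 - 6*n - r^2 + r*(2*n - 3)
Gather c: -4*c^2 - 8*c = -4*c^2 - 8*c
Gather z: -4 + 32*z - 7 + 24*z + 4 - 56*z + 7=0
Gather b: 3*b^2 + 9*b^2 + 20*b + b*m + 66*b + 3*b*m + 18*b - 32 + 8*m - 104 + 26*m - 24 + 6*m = 12*b^2 + b*(4*m + 104) + 40*m - 160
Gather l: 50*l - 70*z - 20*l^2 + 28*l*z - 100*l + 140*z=-20*l^2 + l*(28*z - 50) + 70*z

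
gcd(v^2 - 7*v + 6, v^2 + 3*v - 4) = v - 1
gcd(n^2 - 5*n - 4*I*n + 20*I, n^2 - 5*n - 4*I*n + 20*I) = n^2 + n*(-5 - 4*I) + 20*I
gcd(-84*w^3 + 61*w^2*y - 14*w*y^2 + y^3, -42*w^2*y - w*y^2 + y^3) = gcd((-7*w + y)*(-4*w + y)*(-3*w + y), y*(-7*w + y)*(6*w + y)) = -7*w + y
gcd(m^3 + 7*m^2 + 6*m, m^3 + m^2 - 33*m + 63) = 1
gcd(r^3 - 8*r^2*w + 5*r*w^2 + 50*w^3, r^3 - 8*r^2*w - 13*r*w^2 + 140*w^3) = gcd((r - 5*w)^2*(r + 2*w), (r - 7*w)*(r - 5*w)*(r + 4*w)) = r - 5*w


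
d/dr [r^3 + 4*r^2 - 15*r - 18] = 3*r^2 + 8*r - 15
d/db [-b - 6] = -1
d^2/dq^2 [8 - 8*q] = 0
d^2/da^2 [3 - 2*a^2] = -4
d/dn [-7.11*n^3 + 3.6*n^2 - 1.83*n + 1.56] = -21.33*n^2 + 7.2*n - 1.83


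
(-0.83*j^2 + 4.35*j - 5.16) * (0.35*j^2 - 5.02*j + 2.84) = -0.2905*j^4 + 5.6891*j^3 - 26.0002*j^2 + 38.2572*j - 14.6544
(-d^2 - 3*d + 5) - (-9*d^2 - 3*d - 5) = 8*d^2 + 10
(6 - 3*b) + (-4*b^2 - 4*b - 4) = -4*b^2 - 7*b + 2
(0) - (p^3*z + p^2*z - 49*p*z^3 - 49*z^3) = -p^3*z - p^2*z + 49*p*z^3 + 49*z^3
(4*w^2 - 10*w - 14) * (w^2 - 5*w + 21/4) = 4*w^4 - 30*w^3 + 57*w^2 + 35*w/2 - 147/2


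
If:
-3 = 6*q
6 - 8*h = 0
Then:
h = 3/4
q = -1/2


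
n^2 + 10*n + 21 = (n + 3)*(n + 7)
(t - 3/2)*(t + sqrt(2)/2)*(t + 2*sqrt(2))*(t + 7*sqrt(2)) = t^4 - 3*t^3/2 + 19*sqrt(2)*t^3/2 - 57*sqrt(2)*t^2/4 + 37*t^2 - 111*t/2 + 14*sqrt(2)*t - 21*sqrt(2)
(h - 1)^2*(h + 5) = h^3 + 3*h^2 - 9*h + 5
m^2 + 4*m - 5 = (m - 1)*(m + 5)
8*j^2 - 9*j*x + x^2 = (-8*j + x)*(-j + x)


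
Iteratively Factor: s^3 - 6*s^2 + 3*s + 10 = (s - 5)*(s^2 - s - 2) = (s - 5)*(s + 1)*(s - 2)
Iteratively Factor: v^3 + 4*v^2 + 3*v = (v + 1)*(v^2 + 3*v) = v*(v + 1)*(v + 3)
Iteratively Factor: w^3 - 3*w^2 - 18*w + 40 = (w - 5)*(w^2 + 2*w - 8) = (w - 5)*(w + 4)*(w - 2)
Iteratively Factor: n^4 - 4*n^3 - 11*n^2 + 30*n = (n + 3)*(n^3 - 7*n^2 + 10*n) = (n - 2)*(n + 3)*(n^2 - 5*n) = n*(n - 2)*(n + 3)*(n - 5)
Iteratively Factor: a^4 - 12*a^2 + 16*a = (a)*(a^3 - 12*a + 16) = a*(a + 4)*(a^2 - 4*a + 4) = a*(a - 2)*(a + 4)*(a - 2)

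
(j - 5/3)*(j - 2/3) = j^2 - 7*j/3 + 10/9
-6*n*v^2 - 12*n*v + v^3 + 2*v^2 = v*(-6*n + v)*(v + 2)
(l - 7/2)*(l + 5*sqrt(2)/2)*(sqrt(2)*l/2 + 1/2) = sqrt(2)*l^3/2 - 7*sqrt(2)*l^2/4 + 3*l^2 - 21*l/2 + 5*sqrt(2)*l/4 - 35*sqrt(2)/8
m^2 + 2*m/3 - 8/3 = (m - 4/3)*(m + 2)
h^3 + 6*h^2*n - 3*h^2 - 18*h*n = h*(h - 3)*(h + 6*n)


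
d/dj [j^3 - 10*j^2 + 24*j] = 3*j^2 - 20*j + 24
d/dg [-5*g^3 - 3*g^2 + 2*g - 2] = -15*g^2 - 6*g + 2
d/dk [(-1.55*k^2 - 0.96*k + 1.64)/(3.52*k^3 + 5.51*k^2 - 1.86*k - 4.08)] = (5.456*k^4 + 6.7584*k^3 - 9.1458*k^2 - 5.42479999999999*k + 6.9672)/(12.3904*k^6 + 38.7904*k^5 + 17.2657*k^4 - 49.2204*k^3 - 41.502*k^2 + 15.1776*k + 16.6464)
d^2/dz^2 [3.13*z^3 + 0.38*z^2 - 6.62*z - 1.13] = 18.78*z + 0.76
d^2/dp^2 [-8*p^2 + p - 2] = -16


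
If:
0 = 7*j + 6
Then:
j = -6/7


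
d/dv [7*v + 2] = 7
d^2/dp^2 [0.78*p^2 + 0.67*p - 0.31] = 1.56000000000000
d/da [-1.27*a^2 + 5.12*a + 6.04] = 5.12 - 2.54*a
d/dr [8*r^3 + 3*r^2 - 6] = 6*r*(4*r + 1)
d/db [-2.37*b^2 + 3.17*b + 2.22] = 3.17 - 4.74*b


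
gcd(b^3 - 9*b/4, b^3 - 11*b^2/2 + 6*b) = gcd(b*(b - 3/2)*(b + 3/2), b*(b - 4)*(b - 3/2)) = b^2 - 3*b/2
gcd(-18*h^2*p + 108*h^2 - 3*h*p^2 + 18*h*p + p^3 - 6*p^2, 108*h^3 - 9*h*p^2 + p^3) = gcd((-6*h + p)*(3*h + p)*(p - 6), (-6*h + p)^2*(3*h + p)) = -18*h^2 - 3*h*p + p^2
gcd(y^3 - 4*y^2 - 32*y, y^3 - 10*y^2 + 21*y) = y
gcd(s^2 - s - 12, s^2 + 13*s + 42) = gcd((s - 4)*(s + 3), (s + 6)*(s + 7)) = 1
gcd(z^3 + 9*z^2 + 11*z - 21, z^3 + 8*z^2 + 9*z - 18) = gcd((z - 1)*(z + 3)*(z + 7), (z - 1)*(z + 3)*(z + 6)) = z^2 + 2*z - 3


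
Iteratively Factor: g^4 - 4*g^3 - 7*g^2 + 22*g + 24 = (g + 2)*(g^3 - 6*g^2 + 5*g + 12) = (g - 3)*(g + 2)*(g^2 - 3*g - 4) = (g - 4)*(g - 3)*(g + 2)*(g + 1)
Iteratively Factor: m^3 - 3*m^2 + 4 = (m - 2)*(m^2 - m - 2) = (m - 2)*(m + 1)*(m - 2)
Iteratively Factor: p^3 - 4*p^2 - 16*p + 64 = (p + 4)*(p^2 - 8*p + 16) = (p - 4)*(p + 4)*(p - 4)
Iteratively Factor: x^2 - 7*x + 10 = (x - 5)*(x - 2)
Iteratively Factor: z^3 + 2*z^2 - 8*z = (z + 4)*(z^2 - 2*z) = z*(z + 4)*(z - 2)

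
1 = 1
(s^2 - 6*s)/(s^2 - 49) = s*(s - 6)/(s^2 - 49)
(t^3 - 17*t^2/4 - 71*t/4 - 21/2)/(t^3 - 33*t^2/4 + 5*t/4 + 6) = (t^2 - 5*t - 14)/(t^2 - 9*t + 8)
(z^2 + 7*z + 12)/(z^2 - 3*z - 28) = (z + 3)/(z - 7)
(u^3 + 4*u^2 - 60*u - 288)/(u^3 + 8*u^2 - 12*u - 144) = (u - 8)/(u - 4)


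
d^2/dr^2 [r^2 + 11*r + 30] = 2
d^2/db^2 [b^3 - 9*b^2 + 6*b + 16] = 6*b - 18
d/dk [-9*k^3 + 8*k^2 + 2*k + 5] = -27*k^2 + 16*k + 2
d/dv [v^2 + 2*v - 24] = 2*v + 2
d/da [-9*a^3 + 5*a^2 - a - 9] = -27*a^2 + 10*a - 1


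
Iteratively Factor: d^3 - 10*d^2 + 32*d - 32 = (d - 2)*(d^2 - 8*d + 16) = (d - 4)*(d - 2)*(d - 4)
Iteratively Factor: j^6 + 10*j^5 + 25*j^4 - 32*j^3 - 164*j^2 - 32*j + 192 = (j + 3)*(j^5 + 7*j^4 + 4*j^3 - 44*j^2 - 32*j + 64) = (j - 2)*(j + 3)*(j^4 + 9*j^3 + 22*j^2 - 32) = (j - 2)*(j + 2)*(j + 3)*(j^3 + 7*j^2 + 8*j - 16) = (j - 2)*(j + 2)*(j + 3)*(j + 4)*(j^2 + 3*j - 4) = (j - 2)*(j + 2)*(j + 3)*(j + 4)^2*(j - 1)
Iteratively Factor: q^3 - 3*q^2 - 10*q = (q)*(q^2 - 3*q - 10) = q*(q - 5)*(q + 2)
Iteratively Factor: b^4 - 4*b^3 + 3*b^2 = (b)*(b^3 - 4*b^2 + 3*b) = b^2*(b^2 - 4*b + 3) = b^2*(b - 3)*(b - 1)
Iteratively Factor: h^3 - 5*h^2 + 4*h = (h)*(h^2 - 5*h + 4) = h*(h - 4)*(h - 1)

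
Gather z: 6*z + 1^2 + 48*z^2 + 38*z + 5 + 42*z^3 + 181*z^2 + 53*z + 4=42*z^3 + 229*z^2 + 97*z + 10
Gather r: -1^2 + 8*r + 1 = 8*r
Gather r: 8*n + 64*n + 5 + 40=72*n + 45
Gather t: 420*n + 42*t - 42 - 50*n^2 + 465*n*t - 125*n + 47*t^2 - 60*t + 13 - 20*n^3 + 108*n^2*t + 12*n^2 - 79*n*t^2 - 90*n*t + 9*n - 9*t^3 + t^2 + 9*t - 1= -20*n^3 - 38*n^2 + 304*n - 9*t^3 + t^2*(48 - 79*n) + t*(108*n^2 + 375*n - 9) - 30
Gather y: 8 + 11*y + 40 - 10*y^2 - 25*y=-10*y^2 - 14*y + 48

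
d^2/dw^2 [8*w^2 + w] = 16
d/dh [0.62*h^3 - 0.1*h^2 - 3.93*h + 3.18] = 1.86*h^2 - 0.2*h - 3.93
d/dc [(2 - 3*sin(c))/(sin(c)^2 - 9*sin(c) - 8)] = (3*sin(c)^2 - 4*sin(c) + 42)*cos(c)/(sin(c)^2 - 9*sin(c) - 8)^2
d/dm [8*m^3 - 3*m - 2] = 24*m^2 - 3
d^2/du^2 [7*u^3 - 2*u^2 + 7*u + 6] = 42*u - 4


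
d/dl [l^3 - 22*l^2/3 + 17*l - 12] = 3*l^2 - 44*l/3 + 17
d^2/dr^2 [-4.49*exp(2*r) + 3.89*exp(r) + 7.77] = (3.89 - 17.96*exp(r))*exp(r)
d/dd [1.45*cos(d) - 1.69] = -1.45*sin(d)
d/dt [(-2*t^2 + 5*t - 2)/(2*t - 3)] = (-4*t^2 + 12*t - 11)/(4*t^2 - 12*t + 9)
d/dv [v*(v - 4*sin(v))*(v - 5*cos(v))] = v*(v - 4*sin(v))*(5*sin(v) + 1) - v*(v - 5*cos(v))*(4*cos(v) - 1) + (v - 4*sin(v))*(v - 5*cos(v))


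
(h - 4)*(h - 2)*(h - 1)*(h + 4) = h^4 - 3*h^3 - 14*h^2 + 48*h - 32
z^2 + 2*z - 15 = (z - 3)*(z + 5)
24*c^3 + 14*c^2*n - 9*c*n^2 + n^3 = (-6*c + n)*(-4*c + n)*(c + n)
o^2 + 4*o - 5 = (o - 1)*(o + 5)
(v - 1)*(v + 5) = v^2 + 4*v - 5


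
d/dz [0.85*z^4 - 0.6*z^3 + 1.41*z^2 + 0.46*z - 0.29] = 3.4*z^3 - 1.8*z^2 + 2.82*z + 0.46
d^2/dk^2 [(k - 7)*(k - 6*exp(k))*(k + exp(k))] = -5*k^2*exp(k) - 24*k*exp(2*k) + 15*k*exp(k) + 6*k + 144*exp(2*k) + 60*exp(k) - 14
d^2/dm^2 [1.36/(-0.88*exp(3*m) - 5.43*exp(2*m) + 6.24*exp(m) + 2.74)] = (-1.36*(2.64*exp(2*m) + 10.86*exp(m) - 6.24)*(5.28*exp(2*m) + 21.72*exp(m) - 12.48)*exp(m) + (10.7712*exp(2*m) + 29.5392*exp(m) - 8.4864)*(0.88*exp(3*m) + 5.43*exp(2*m) - 6.24*exp(m) - 2.74))*exp(m)/(0.88*exp(3*m) + 5.43*exp(2*m) - 6.24*exp(m) - 2.74)^3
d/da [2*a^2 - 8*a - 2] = 4*a - 8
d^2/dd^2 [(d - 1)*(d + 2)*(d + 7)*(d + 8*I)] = 12*d^2 + 48*d*(1 + I) + 10 + 128*I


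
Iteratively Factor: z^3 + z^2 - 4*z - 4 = (z - 2)*(z^2 + 3*z + 2) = (z - 2)*(z + 1)*(z + 2)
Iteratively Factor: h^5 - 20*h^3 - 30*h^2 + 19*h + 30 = (h - 1)*(h^4 + h^3 - 19*h^2 - 49*h - 30) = (h - 1)*(h + 1)*(h^3 - 19*h - 30) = (h - 5)*(h - 1)*(h + 1)*(h^2 + 5*h + 6) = (h - 5)*(h - 1)*(h + 1)*(h + 2)*(h + 3)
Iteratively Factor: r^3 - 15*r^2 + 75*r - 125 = (r - 5)*(r^2 - 10*r + 25) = (r - 5)^2*(r - 5)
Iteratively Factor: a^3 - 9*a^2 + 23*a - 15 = (a - 5)*(a^2 - 4*a + 3) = (a - 5)*(a - 3)*(a - 1)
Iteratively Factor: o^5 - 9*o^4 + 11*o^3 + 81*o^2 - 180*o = (o - 5)*(o^4 - 4*o^3 - 9*o^2 + 36*o) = (o - 5)*(o - 3)*(o^3 - o^2 - 12*o) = (o - 5)*(o - 3)*(o + 3)*(o^2 - 4*o) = (o - 5)*(o - 4)*(o - 3)*(o + 3)*(o)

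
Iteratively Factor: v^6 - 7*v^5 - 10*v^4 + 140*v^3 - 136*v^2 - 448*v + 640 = (v - 2)*(v^5 - 5*v^4 - 20*v^3 + 100*v^2 + 64*v - 320) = (v - 5)*(v - 2)*(v^4 - 20*v^2 + 64) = (v - 5)*(v - 2)*(v + 4)*(v^3 - 4*v^2 - 4*v + 16) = (v - 5)*(v - 2)*(v + 2)*(v + 4)*(v^2 - 6*v + 8) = (v - 5)*(v - 4)*(v - 2)*(v + 2)*(v + 4)*(v - 2)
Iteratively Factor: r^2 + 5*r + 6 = (r + 2)*(r + 3)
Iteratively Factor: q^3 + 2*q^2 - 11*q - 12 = (q + 1)*(q^2 + q - 12) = (q - 3)*(q + 1)*(q + 4)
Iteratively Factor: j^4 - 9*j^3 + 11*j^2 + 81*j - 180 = (j - 3)*(j^3 - 6*j^2 - 7*j + 60) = (j - 3)*(j + 3)*(j^2 - 9*j + 20) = (j - 5)*(j - 3)*(j + 3)*(j - 4)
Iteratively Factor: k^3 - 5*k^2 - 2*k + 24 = (k - 3)*(k^2 - 2*k - 8) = (k - 3)*(k + 2)*(k - 4)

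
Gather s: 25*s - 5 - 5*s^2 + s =-5*s^2 + 26*s - 5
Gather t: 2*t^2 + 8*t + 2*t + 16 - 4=2*t^2 + 10*t + 12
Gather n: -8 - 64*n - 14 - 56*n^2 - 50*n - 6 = -56*n^2 - 114*n - 28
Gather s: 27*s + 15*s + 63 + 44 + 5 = 42*s + 112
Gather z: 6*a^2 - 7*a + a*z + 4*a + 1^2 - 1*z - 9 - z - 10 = 6*a^2 - 3*a + z*(a - 2) - 18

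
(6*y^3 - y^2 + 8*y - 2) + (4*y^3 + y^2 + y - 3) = 10*y^3 + 9*y - 5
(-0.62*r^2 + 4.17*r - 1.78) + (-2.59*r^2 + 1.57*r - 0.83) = -3.21*r^2 + 5.74*r - 2.61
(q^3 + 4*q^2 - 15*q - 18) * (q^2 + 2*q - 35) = q^5 + 6*q^4 - 42*q^3 - 188*q^2 + 489*q + 630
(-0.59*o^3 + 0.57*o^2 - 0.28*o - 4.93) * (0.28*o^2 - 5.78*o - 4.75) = -0.1652*o^5 + 3.5698*o^4 - 0.5705*o^3 - 2.4695*o^2 + 29.8254*o + 23.4175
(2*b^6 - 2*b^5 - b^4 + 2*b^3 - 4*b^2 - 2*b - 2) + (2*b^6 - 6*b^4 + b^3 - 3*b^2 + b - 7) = 4*b^6 - 2*b^5 - 7*b^4 + 3*b^3 - 7*b^2 - b - 9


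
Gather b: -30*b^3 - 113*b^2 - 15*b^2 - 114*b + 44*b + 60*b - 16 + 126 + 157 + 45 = -30*b^3 - 128*b^2 - 10*b + 312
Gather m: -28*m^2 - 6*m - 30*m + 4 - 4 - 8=-28*m^2 - 36*m - 8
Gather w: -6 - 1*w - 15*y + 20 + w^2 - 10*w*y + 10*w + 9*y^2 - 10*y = w^2 + w*(9 - 10*y) + 9*y^2 - 25*y + 14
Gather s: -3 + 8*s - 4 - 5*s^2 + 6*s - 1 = -5*s^2 + 14*s - 8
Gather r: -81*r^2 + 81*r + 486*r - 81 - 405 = -81*r^2 + 567*r - 486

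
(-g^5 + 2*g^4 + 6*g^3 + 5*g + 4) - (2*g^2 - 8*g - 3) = -g^5 + 2*g^4 + 6*g^3 - 2*g^2 + 13*g + 7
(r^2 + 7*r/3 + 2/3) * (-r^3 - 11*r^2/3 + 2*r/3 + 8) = -r^5 - 6*r^4 - 77*r^3/9 + 64*r^2/9 + 172*r/9 + 16/3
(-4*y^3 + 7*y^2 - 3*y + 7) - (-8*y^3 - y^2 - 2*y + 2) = 4*y^3 + 8*y^2 - y + 5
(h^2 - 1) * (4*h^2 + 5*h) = 4*h^4 + 5*h^3 - 4*h^2 - 5*h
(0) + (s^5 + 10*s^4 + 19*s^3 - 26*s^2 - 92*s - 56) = s^5 + 10*s^4 + 19*s^3 - 26*s^2 - 92*s - 56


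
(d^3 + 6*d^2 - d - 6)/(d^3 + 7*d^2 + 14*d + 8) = (d^2 + 5*d - 6)/(d^2 + 6*d + 8)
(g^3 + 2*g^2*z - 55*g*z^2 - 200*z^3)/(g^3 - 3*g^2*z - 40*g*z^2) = (g + 5*z)/g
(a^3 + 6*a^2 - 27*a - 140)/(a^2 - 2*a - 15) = (a^2 + 11*a + 28)/(a + 3)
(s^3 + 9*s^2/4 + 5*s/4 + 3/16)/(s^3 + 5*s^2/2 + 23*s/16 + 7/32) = 2*(2*s + 3)/(4*s + 7)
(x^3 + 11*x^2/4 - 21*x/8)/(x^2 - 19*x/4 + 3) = x*(2*x + 7)/(2*(x - 4))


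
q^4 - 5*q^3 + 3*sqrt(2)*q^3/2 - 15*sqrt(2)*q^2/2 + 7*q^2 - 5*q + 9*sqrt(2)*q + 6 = (q - 3)*(q - 2)*(q + sqrt(2)/2)*(q + sqrt(2))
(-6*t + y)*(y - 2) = -6*t*y + 12*t + y^2 - 2*y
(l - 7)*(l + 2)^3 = l^4 - l^3 - 30*l^2 - 76*l - 56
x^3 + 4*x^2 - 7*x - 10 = (x - 2)*(x + 1)*(x + 5)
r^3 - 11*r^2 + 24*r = r*(r - 8)*(r - 3)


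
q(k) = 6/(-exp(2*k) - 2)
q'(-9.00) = 0.00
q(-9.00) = -3.00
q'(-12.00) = 0.00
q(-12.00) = -3.00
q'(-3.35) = 0.00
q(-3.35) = -3.00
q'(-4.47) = 0.00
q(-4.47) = -3.00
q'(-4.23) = 0.00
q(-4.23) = -3.00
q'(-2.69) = 0.01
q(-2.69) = -2.99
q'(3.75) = 0.01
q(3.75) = -0.00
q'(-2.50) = 0.02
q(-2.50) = -2.99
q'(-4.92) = 0.00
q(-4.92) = -3.00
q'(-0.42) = 0.88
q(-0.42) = -2.47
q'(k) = 12*exp(2*k)/(-exp(2*k) - 2)^2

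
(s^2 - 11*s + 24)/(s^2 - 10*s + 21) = (s - 8)/(s - 7)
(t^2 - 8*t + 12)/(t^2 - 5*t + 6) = (t - 6)/(t - 3)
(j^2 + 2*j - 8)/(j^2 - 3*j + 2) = (j + 4)/(j - 1)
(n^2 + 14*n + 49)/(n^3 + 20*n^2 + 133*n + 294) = 1/(n + 6)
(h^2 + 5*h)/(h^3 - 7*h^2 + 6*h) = (h + 5)/(h^2 - 7*h + 6)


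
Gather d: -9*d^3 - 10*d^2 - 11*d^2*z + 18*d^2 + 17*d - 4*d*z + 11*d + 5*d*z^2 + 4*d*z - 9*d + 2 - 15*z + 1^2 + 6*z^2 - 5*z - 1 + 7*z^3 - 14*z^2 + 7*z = -9*d^3 + d^2*(8 - 11*z) + d*(5*z^2 + 19) + 7*z^3 - 8*z^2 - 13*z + 2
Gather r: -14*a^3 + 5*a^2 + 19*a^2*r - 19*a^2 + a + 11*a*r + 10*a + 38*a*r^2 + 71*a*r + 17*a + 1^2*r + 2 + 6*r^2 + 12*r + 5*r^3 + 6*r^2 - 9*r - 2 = -14*a^3 - 14*a^2 + 28*a + 5*r^3 + r^2*(38*a + 12) + r*(19*a^2 + 82*a + 4)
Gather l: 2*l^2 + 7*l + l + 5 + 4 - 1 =2*l^2 + 8*l + 8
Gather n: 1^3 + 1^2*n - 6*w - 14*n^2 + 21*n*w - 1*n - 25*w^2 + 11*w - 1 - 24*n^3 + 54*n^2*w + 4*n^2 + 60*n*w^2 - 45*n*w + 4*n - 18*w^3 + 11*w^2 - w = -24*n^3 + n^2*(54*w - 10) + n*(60*w^2 - 24*w + 4) - 18*w^3 - 14*w^2 + 4*w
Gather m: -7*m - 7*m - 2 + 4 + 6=8 - 14*m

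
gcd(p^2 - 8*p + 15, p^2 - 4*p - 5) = p - 5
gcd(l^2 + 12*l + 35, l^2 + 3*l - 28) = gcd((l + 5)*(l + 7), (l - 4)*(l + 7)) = l + 7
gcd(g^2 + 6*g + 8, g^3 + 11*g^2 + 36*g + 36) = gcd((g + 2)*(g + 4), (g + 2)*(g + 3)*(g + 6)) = g + 2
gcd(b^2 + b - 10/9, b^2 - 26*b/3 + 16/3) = b - 2/3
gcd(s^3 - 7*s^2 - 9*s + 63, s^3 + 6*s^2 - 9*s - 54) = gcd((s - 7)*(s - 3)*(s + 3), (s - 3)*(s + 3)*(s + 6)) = s^2 - 9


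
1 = 1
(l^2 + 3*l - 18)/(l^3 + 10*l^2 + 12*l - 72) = (l - 3)/(l^2 + 4*l - 12)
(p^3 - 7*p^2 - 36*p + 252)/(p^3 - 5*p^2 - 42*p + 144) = (p^2 - 13*p + 42)/(p^2 - 11*p + 24)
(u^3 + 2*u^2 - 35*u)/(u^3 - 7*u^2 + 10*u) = (u + 7)/(u - 2)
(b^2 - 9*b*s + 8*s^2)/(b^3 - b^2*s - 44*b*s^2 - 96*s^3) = (b - s)/(b^2 + 7*b*s + 12*s^2)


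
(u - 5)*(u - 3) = u^2 - 8*u + 15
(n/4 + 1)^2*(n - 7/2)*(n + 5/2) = n^4/16 + 7*n^3/16 - 3*n^2/64 - 43*n/8 - 35/4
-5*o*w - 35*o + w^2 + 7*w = (-5*o + w)*(w + 7)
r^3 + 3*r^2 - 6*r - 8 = (r - 2)*(r + 1)*(r + 4)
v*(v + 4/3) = v^2 + 4*v/3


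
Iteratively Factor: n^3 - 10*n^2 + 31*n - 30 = (n - 3)*(n^2 - 7*n + 10) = (n - 5)*(n - 3)*(n - 2)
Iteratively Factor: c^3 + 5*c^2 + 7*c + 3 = (c + 1)*(c^2 + 4*c + 3) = (c + 1)*(c + 3)*(c + 1)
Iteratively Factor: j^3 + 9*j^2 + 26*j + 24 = (j + 3)*(j^2 + 6*j + 8) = (j + 3)*(j + 4)*(j + 2)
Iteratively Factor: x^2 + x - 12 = (x + 4)*(x - 3)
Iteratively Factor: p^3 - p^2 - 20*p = (p + 4)*(p^2 - 5*p) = (p - 5)*(p + 4)*(p)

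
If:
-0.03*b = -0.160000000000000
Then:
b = 5.33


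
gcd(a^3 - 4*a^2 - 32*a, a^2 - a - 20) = a + 4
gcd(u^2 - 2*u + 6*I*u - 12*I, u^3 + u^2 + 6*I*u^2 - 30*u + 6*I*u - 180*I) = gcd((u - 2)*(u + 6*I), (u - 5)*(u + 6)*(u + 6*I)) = u + 6*I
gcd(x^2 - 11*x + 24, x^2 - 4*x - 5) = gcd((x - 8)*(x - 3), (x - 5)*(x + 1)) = 1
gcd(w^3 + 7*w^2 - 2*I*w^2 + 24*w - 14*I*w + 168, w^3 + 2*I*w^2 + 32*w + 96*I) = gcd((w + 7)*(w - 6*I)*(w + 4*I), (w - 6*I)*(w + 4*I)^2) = w^2 - 2*I*w + 24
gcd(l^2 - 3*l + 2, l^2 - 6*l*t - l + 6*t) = l - 1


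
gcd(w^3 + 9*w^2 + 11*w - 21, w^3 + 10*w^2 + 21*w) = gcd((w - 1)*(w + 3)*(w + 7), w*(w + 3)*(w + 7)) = w^2 + 10*w + 21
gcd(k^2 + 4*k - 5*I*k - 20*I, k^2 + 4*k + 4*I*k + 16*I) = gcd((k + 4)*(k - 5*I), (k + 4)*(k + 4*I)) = k + 4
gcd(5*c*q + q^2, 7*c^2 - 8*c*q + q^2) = 1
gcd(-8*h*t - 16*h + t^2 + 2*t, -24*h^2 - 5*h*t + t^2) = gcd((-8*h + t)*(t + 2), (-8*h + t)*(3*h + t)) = -8*h + t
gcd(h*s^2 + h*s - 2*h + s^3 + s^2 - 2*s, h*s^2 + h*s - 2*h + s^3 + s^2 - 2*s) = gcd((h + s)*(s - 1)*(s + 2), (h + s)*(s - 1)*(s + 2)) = h*s^2 + h*s - 2*h + s^3 + s^2 - 2*s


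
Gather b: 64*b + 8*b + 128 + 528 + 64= 72*b + 720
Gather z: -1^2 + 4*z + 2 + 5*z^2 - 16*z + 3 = 5*z^2 - 12*z + 4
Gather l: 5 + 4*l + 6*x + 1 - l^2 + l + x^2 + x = -l^2 + 5*l + x^2 + 7*x + 6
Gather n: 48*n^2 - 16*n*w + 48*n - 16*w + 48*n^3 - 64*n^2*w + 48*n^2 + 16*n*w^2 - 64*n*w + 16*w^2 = 48*n^3 + n^2*(96 - 64*w) + n*(16*w^2 - 80*w + 48) + 16*w^2 - 16*w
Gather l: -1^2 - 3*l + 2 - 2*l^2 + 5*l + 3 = -2*l^2 + 2*l + 4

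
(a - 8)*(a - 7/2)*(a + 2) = a^3 - 19*a^2/2 + 5*a + 56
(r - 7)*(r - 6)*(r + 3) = r^3 - 10*r^2 + 3*r + 126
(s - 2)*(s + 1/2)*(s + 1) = s^3 - s^2/2 - 5*s/2 - 1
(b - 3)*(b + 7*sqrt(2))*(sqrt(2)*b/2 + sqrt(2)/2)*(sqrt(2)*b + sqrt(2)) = b^4 - b^3 + 7*sqrt(2)*b^3 - 7*sqrt(2)*b^2 - 5*b^2 - 35*sqrt(2)*b - 3*b - 21*sqrt(2)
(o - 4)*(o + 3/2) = o^2 - 5*o/2 - 6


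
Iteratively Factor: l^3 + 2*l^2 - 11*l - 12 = (l + 4)*(l^2 - 2*l - 3) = (l + 1)*(l + 4)*(l - 3)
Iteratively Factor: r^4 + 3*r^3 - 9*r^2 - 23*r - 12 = (r + 4)*(r^3 - r^2 - 5*r - 3) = (r + 1)*(r + 4)*(r^2 - 2*r - 3) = (r + 1)^2*(r + 4)*(r - 3)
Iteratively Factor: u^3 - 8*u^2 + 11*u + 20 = (u - 4)*(u^2 - 4*u - 5) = (u - 4)*(u + 1)*(u - 5)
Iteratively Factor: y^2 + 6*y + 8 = (y + 2)*(y + 4)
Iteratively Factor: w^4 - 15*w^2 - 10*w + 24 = (w + 3)*(w^3 - 3*w^2 - 6*w + 8) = (w - 1)*(w + 3)*(w^2 - 2*w - 8) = (w - 1)*(w + 2)*(w + 3)*(w - 4)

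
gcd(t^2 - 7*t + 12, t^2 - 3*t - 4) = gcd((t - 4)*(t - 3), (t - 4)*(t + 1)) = t - 4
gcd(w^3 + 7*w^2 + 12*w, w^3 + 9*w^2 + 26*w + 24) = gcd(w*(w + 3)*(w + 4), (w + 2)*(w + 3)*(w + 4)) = w^2 + 7*w + 12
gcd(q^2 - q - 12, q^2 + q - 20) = q - 4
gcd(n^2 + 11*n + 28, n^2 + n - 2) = 1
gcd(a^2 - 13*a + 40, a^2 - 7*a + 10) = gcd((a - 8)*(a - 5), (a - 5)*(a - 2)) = a - 5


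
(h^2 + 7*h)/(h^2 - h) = (h + 7)/(h - 1)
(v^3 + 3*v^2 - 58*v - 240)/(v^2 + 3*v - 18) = (v^2 - 3*v - 40)/(v - 3)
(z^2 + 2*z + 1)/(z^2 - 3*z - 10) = (z^2 + 2*z + 1)/(z^2 - 3*z - 10)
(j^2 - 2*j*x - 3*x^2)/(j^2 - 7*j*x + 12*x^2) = (-j - x)/(-j + 4*x)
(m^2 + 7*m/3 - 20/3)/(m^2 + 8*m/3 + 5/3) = (3*m^2 + 7*m - 20)/(3*m^2 + 8*m + 5)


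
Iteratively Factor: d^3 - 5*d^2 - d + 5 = (d - 1)*(d^2 - 4*d - 5) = (d - 5)*(d - 1)*(d + 1)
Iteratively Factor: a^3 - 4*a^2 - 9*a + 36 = (a - 4)*(a^2 - 9) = (a - 4)*(a - 3)*(a + 3)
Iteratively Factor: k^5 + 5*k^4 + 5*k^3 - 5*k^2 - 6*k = (k + 2)*(k^4 + 3*k^3 - k^2 - 3*k) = (k + 2)*(k + 3)*(k^3 - k) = (k - 1)*(k + 2)*(k + 3)*(k^2 + k) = k*(k - 1)*(k + 2)*(k + 3)*(k + 1)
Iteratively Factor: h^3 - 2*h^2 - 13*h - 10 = (h - 5)*(h^2 + 3*h + 2) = (h - 5)*(h + 2)*(h + 1)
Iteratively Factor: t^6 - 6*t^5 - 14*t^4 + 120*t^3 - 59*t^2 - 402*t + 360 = (t - 3)*(t^5 - 3*t^4 - 23*t^3 + 51*t^2 + 94*t - 120) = (t - 3)*(t + 4)*(t^4 - 7*t^3 + 5*t^2 + 31*t - 30) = (t - 5)*(t - 3)*(t + 4)*(t^3 - 2*t^2 - 5*t + 6) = (t - 5)*(t - 3)*(t - 1)*(t + 4)*(t^2 - t - 6) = (t - 5)*(t - 3)*(t - 1)*(t + 2)*(t + 4)*(t - 3)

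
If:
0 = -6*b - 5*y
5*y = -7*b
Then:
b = 0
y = 0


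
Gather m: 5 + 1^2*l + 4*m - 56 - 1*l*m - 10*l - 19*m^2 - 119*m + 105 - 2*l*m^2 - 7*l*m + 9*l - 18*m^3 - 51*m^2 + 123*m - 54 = -18*m^3 + m^2*(-2*l - 70) + m*(8 - 8*l)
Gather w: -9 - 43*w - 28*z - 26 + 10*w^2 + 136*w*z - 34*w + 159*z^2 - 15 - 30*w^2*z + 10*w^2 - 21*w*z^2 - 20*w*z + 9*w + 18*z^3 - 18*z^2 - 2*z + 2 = w^2*(20 - 30*z) + w*(-21*z^2 + 116*z - 68) + 18*z^3 + 141*z^2 - 30*z - 48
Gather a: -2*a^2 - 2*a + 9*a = -2*a^2 + 7*a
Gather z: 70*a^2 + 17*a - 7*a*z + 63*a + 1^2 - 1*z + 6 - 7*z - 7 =70*a^2 + 80*a + z*(-7*a - 8)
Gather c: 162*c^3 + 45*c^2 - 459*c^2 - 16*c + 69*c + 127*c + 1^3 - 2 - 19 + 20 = 162*c^3 - 414*c^2 + 180*c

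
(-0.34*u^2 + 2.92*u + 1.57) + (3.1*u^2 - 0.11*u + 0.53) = 2.76*u^2 + 2.81*u + 2.1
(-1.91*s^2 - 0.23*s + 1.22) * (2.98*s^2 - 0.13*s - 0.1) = -5.6918*s^4 - 0.4371*s^3 + 3.8565*s^2 - 0.1356*s - 0.122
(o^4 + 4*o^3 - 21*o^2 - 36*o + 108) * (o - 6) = o^5 - 2*o^4 - 45*o^3 + 90*o^2 + 324*o - 648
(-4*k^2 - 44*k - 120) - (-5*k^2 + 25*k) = k^2 - 69*k - 120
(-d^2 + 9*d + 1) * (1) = -d^2 + 9*d + 1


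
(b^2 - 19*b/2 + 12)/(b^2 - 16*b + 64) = (b - 3/2)/(b - 8)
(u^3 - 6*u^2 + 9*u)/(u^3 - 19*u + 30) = u*(u - 3)/(u^2 + 3*u - 10)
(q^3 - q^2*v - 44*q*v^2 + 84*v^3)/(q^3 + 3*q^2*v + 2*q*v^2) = (q^3 - q^2*v - 44*q*v^2 + 84*v^3)/(q*(q^2 + 3*q*v + 2*v^2))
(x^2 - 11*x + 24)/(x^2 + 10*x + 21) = (x^2 - 11*x + 24)/(x^2 + 10*x + 21)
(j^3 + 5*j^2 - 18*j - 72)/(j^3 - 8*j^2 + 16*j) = (j^2 + 9*j + 18)/(j*(j - 4))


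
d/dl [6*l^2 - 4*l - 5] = 12*l - 4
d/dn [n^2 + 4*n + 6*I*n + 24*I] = 2*n + 4 + 6*I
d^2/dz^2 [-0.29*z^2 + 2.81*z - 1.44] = -0.580000000000000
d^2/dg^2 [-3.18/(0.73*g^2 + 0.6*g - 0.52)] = (3.389244*g^2 + 2.78568*g - 3.18*(1.46*g + 0.6)*(2.92*g + 1.2) - 2.414256)/(0.73*g^2 + 0.6*g - 0.52)^3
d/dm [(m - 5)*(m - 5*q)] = 2*m - 5*q - 5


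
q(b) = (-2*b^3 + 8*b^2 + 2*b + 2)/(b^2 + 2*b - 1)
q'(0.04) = -8.02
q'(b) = (-2*b - 2)*(-2*b^3 + 8*b^2 + 2*b + 2)/(b^2 + 2*b - 1)^2 + (-6*b^2 + 16*b + 2)/(b^2 + 2*b - 1)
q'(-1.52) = 29.43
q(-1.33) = -9.62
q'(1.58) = -1.46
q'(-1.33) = 19.17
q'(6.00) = -1.69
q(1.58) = 3.70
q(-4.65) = 32.39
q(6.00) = -2.77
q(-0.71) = -2.78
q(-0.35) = -1.50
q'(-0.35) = 1.51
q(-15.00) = 43.93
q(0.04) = -2.28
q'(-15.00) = -1.85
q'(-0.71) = 5.62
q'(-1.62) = 37.98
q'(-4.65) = 3.03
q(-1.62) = -17.49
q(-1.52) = -14.15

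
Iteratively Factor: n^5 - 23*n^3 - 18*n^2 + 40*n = (n - 5)*(n^4 + 5*n^3 + 2*n^2 - 8*n) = (n - 5)*(n + 4)*(n^3 + n^2 - 2*n) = n*(n - 5)*(n + 4)*(n^2 + n - 2) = n*(n - 5)*(n - 1)*(n + 4)*(n + 2)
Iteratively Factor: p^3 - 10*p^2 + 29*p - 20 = (p - 5)*(p^2 - 5*p + 4) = (p - 5)*(p - 4)*(p - 1)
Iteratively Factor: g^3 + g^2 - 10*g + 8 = (g - 2)*(g^2 + 3*g - 4) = (g - 2)*(g - 1)*(g + 4)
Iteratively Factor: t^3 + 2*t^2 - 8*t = (t - 2)*(t^2 + 4*t) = t*(t - 2)*(t + 4)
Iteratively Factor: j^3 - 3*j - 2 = (j + 1)*(j^2 - j - 2) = (j + 1)^2*(j - 2)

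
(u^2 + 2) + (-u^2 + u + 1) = u + 3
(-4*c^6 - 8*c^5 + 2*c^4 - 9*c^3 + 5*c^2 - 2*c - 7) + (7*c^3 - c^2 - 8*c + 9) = -4*c^6 - 8*c^5 + 2*c^4 - 2*c^3 + 4*c^2 - 10*c + 2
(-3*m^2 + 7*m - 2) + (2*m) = -3*m^2 + 9*m - 2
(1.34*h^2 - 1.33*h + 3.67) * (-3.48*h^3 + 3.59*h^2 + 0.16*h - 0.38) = -4.6632*h^5 + 9.439*h^4 - 17.3319*h^3 + 12.4533*h^2 + 1.0926*h - 1.3946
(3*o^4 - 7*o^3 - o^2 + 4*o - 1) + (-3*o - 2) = 3*o^4 - 7*o^3 - o^2 + o - 3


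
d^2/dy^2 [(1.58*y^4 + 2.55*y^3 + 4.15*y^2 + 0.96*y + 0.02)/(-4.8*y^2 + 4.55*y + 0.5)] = (-72.8063999999999*y^6 + 207.0432*y^5 - 173.5077*y^4 - 400.84355*y^3 - 102.0723*y^2 - 15.0282*y + 1.3689)/(110.592*y^6 - 314.496*y^5 + 263.556*y^4 - 28.676375*y^3 - 27.45375*y^2 - 3.4125*y - 0.125)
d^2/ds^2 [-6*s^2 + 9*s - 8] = -12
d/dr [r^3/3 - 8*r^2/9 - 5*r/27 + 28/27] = r^2 - 16*r/9 - 5/27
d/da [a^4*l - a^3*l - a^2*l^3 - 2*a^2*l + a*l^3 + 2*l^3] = l*(4*a^3 - 3*a^2 - 2*a*l^2 - 4*a + l^2)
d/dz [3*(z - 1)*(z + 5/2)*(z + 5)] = 9*z^2 + 39*z + 15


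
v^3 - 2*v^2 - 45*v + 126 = (v - 6)*(v - 3)*(v + 7)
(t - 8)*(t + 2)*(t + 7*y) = t^3 + 7*t^2*y - 6*t^2 - 42*t*y - 16*t - 112*y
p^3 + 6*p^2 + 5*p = p*(p + 1)*(p + 5)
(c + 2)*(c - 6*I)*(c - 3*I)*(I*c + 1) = I*c^4 + 10*c^3 + 2*I*c^3 + 20*c^2 - 27*I*c^2 - 18*c - 54*I*c - 36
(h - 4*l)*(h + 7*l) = h^2 + 3*h*l - 28*l^2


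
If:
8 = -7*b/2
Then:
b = -16/7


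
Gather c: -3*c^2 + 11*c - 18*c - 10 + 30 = -3*c^2 - 7*c + 20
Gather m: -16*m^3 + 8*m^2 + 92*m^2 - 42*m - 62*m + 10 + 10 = -16*m^3 + 100*m^2 - 104*m + 20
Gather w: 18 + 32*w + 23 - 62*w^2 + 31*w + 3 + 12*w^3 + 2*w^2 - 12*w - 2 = 12*w^3 - 60*w^2 + 51*w + 42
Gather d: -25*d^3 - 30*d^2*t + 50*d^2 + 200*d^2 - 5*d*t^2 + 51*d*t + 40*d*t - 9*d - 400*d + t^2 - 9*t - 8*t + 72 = -25*d^3 + d^2*(250 - 30*t) + d*(-5*t^2 + 91*t - 409) + t^2 - 17*t + 72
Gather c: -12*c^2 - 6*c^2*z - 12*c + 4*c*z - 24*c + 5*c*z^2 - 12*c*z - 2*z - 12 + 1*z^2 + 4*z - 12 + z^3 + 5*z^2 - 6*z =c^2*(-6*z - 12) + c*(5*z^2 - 8*z - 36) + z^3 + 6*z^2 - 4*z - 24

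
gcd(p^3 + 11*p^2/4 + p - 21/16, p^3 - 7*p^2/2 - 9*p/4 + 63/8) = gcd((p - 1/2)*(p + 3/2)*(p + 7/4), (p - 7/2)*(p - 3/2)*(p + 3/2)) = p + 3/2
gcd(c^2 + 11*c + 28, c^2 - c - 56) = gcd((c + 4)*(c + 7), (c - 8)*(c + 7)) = c + 7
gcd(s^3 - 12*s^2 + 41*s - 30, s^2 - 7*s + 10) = s - 5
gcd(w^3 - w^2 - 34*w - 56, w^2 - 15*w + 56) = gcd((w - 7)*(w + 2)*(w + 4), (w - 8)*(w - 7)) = w - 7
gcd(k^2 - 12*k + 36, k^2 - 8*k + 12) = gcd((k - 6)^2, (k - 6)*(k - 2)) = k - 6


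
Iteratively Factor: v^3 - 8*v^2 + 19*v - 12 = (v - 3)*(v^2 - 5*v + 4) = (v - 4)*(v - 3)*(v - 1)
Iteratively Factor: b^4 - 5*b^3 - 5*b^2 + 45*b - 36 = (b - 4)*(b^3 - b^2 - 9*b + 9) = (b - 4)*(b - 1)*(b^2 - 9) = (b - 4)*(b - 3)*(b - 1)*(b + 3)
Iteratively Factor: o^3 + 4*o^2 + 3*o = (o)*(o^2 + 4*o + 3) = o*(o + 3)*(o + 1)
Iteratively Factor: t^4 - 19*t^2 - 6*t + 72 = (t - 2)*(t^3 + 2*t^2 - 15*t - 36) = (t - 4)*(t - 2)*(t^2 + 6*t + 9) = (t - 4)*(t - 2)*(t + 3)*(t + 3)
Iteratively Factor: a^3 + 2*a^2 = (a + 2)*(a^2) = a*(a + 2)*(a)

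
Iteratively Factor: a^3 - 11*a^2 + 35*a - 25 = (a - 1)*(a^2 - 10*a + 25) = (a - 5)*(a - 1)*(a - 5)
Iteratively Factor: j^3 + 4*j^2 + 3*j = (j)*(j^2 + 4*j + 3) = j*(j + 1)*(j + 3)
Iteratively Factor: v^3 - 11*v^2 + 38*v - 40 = (v - 5)*(v^2 - 6*v + 8) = (v - 5)*(v - 4)*(v - 2)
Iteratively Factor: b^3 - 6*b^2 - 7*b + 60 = (b - 5)*(b^2 - b - 12) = (b - 5)*(b + 3)*(b - 4)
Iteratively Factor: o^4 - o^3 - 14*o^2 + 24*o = (o - 2)*(o^3 + o^2 - 12*o) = o*(o - 2)*(o^2 + o - 12) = o*(o - 2)*(o + 4)*(o - 3)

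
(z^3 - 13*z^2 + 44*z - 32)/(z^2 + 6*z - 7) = (z^2 - 12*z + 32)/(z + 7)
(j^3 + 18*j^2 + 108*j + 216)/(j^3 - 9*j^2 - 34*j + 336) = (j^2 + 12*j + 36)/(j^2 - 15*j + 56)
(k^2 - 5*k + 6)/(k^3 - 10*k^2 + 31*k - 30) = 1/(k - 5)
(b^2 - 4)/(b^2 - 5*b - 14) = (b - 2)/(b - 7)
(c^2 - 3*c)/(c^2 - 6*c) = (c - 3)/(c - 6)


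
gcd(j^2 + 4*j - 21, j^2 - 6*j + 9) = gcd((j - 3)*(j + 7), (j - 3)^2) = j - 3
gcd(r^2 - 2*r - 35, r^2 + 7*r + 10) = r + 5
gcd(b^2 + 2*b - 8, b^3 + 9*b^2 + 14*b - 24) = b + 4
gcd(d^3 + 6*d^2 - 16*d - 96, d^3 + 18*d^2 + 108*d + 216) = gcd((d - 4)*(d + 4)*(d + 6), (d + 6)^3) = d + 6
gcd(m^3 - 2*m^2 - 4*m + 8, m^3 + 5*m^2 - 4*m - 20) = m^2 - 4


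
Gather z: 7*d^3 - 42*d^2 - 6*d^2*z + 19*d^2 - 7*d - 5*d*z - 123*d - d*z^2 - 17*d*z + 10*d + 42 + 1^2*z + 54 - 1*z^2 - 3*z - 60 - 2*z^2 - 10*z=7*d^3 - 23*d^2 - 120*d + z^2*(-d - 3) + z*(-6*d^2 - 22*d - 12) + 36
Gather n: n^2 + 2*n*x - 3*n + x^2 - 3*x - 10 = n^2 + n*(2*x - 3) + x^2 - 3*x - 10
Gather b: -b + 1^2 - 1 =-b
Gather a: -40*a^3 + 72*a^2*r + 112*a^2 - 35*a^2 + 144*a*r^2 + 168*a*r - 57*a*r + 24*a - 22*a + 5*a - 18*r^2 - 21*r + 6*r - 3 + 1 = -40*a^3 + a^2*(72*r + 77) + a*(144*r^2 + 111*r + 7) - 18*r^2 - 15*r - 2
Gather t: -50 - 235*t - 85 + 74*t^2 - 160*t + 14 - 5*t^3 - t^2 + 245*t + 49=-5*t^3 + 73*t^2 - 150*t - 72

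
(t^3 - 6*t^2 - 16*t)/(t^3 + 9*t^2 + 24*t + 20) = t*(t - 8)/(t^2 + 7*t + 10)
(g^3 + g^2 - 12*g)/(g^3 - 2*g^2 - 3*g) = (g + 4)/(g + 1)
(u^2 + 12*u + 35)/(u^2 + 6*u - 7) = (u + 5)/(u - 1)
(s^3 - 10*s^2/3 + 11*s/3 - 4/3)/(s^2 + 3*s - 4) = (3*s^2 - 7*s + 4)/(3*(s + 4))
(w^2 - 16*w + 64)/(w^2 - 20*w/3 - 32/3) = 3*(w - 8)/(3*w + 4)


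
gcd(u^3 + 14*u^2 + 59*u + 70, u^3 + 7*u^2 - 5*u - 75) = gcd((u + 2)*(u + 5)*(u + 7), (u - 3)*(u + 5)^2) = u + 5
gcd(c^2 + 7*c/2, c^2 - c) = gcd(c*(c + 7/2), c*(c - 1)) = c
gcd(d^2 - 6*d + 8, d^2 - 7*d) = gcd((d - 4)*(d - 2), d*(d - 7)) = 1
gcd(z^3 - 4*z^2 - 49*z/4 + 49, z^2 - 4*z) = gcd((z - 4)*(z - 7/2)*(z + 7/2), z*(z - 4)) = z - 4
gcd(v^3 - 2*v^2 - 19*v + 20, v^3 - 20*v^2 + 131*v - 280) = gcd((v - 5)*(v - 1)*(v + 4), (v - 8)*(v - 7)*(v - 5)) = v - 5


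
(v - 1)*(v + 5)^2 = v^3 + 9*v^2 + 15*v - 25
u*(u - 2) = u^2 - 2*u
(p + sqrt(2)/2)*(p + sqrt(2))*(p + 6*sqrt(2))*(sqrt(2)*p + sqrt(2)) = sqrt(2)*p^4 + sqrt(2)*p^3 + 15*p^3 + 15*p^2 + 19*sqrt(2)*p^2 + 12*p + 19*sqrt(2)*p + 12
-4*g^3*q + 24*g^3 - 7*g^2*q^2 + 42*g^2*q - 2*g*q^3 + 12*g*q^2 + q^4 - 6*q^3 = (-4*g + q)*(g + q)^2*(q - 6)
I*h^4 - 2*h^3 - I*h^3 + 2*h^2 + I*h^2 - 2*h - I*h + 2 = (h - I)*(h + I)*(h + 2*I)*(I*h - I)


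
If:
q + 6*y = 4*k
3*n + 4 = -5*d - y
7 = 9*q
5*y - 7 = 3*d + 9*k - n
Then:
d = -53*y/28 - 121/56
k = 3*y/2 + 7/36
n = 79*y/28 + 127/56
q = 7/9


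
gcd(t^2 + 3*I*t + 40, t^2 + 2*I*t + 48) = t + 8*I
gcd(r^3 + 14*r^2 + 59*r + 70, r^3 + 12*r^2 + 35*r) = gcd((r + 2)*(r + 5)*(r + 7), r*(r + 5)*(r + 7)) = r^2 + 12*r + 35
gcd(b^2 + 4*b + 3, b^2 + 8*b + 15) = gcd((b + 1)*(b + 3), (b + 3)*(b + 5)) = b + 3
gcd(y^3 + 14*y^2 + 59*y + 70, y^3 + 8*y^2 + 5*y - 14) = y^2 + 9*y + 14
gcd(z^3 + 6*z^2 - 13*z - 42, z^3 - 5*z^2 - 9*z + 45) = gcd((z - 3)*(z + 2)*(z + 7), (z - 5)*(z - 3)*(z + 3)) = z - 3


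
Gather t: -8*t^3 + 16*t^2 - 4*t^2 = -8*t^3 + 12*t^2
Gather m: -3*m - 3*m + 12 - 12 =-6*m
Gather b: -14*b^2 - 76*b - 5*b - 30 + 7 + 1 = -14*b^2 - 81*b - 22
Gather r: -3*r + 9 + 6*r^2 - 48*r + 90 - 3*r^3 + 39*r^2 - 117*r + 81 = -3*r^3 + 45*r^2 - 168*r + 180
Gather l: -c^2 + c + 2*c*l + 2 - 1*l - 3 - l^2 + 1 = -c^2 + c - l^2 + l*(2*c - 1)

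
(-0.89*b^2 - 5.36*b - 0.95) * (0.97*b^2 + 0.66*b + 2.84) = -0.8633*b^4 - 5.7866*b^3 - 6.9867*b^2 - 15.8494*b - 2.698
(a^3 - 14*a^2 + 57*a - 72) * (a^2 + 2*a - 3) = a^5 - 12*a^4 + 26*a^3 + 84*a^2 - 315*a + 216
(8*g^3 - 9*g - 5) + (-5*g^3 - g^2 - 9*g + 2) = 3*g^3 - g^2 - 18*g - 3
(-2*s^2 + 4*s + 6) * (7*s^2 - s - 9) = -14*s^4 + 30*s^3 + 56*s^2 - 42*s - 54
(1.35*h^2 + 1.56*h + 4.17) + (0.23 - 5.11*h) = 1.35*h^2 - 3.55*h + 4.4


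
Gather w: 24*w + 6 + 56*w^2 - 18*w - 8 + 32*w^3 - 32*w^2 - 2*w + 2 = 32*w^3 + 24*w^2 + 4*w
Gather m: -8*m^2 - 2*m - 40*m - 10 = -8*m^2 - 42*m - 10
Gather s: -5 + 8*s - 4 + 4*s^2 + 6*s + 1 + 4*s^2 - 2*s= 8*s^2 + 12*s - 8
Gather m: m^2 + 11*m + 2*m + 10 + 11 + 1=m^2 + 13*m + 22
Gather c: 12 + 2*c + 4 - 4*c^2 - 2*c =16 - 4*c^2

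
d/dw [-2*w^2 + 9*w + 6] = 9 - 4*w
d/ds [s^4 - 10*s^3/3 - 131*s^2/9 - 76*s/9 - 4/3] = 4*s^3 - 10*s^2 - 262*s/9 - 76/9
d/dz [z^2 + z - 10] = 2*z + 1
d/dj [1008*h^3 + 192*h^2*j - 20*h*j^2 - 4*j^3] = 192*h^2 - 40*h*j - 12*j^2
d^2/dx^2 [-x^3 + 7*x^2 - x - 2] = 14 - 6*x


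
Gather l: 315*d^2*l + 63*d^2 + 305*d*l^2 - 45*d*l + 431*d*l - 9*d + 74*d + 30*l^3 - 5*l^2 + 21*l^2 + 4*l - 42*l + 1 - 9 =63*d^2 + 65*d + 30*l^3 + l^2*(305*d + 16) + l*(315*d^2 + 386*d - 38) - 8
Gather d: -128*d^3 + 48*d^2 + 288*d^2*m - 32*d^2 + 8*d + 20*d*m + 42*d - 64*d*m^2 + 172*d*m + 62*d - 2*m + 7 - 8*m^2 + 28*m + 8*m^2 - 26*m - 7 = -128*d^3 + d^2*(288*m + 16) + d*(-64*m^2 + 192*m + 112)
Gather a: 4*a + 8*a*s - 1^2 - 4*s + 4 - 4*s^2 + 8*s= a*(8*s + 4) - 4*s^2 + 4*s + 3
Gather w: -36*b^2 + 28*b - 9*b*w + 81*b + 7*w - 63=-36*b^2 + 109*b + w*(7 - 9*b) - 63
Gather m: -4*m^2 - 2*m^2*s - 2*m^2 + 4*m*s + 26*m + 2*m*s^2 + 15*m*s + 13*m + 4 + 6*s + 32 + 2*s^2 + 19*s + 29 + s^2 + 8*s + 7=m^2*(-2*s - 6) + m*(2*s^2 + 19*s + 39) + 3*s^2 + 33*s + 72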